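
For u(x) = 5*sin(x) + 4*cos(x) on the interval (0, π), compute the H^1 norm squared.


||u||_{H^1(0,π)}^2 = 41*π

u'(x) = -4*sin(x) + 5*cos(x).
Expand u² and (u')² and integrate term by term on (0, π), using: for integers n ≥ 1, ∫_0^π sin²(nx) dx = ∫_0^π cos²(nx) dx = π/2; for n ≠ n', ∫_0^π sin(nx)sin(n'x) dx = ∫_0^π cos(nx)cos(n'x) dx = 0; and by product-to-sum, ∫_0^π sin(nx)cos(n'x) dx = ½∫_0^π [sin((n+n')x) + sin((n−n')x)] dx, which is 0 when n+n' is even and 2n/(n²−n'²) when n+n' is odd (it need not vanish on (0, π)).
  u² squared terms: (4)²·∫cos(x)² dx = 16·π/2 = 8*π;  (5)²·∫sin(x)² dx = 25·π/2 = 25*π/2.
  u² cross terms: 2·(4)·(5)·∫cos(x)·sin(x) dx = 40·(0) = 0.
  So ∫_0^π u² dx = 8*π + 25*π/2 + 0 = 41*π/2.
  (u')² squared terms: (-4)²·∫sin(x)² dx = 16·π/2 = 8*π;  (5)²·∫cos(x)² dx = 25·π/2 = 25*π/2.
  (u')² cross terms: 2·(-4)·(5)·∫sin(x)·cos(x) dx = -40·(0) = 0.
  So ∫_0^π (u')² dx = 8*π + 25*π/2 + 0 = 41*π/2.
||u||_{H^1}^2 = (41*π/2) + (41*π/2) = 41*π.


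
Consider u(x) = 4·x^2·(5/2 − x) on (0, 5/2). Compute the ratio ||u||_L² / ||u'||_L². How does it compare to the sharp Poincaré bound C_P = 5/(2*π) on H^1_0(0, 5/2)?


||u||_L² / ||u'||_L² = 5*sqrt(14)/28 < C_P = 5/(2*π).

u(x) = 4·x^2·(5/2 − x), so u'(x) = 4*x*(5 - 3*x).
u(x) = 4·x^2·(5/2 − x) vanishes at x = 0 and x = 5/2, so u ∈ H^1_0(0, 5/2). Differentiate via the product rule and integrate the resulting polynomials term by term.
  ∫_0^5/2 u² dx = ∫_0^5/2 (16*x^6 - 80*x^5 + 100*x^4) dx. Term by term:
    ∫_0^5/2 16*x^6 dx = 78125/56;  ∫_0^5/2 -80*x^5 dx = -78125/24;  ∫_0^5/2 100*x^4 dx = 15625/8.
  Sum: 78125/56 − 78125/24 + 15625/8 = 15625/168.
  ∫_0^5/2 (u')² dx = ∫_0^5/2 (144*x^4 - 480*x^3 + 400*x^2) dx. Term by term:
    ∫_0^5/2 144*x^4 dx = 5625/2;  ∫_0^5/2 -480*x^3 dx = -9375/2;  ∫_0^5/2 400*x^2 dx = 6250/3.
  Sum: 5625/2 − 9375/2 + 6250/3 = 625/3.
∫_0^5/2 u² dx = 15625/168, so ||u||_L² = 125*sqrt(42)/84.
∫_0^5/2 (u')² dx = 625/3, so ||u'||_L² = 25*sqrt(3)/3.
Ratio ||u||_L² / ||u'||_L² = 5*sqrt(14)/28.
Sharp Poincaré constant on H^1_0(0, 5/2) is C_P = L/π = 5/(2*π), achieved by sin(2*π/5·x).
A polynomial bump cannot attain the sharp Poincaré constant (only the first sine eigenfunction does), so the ratio is strictly less than C_P, consistent with ||u||_L² ≤ C_P ||u'||_L².


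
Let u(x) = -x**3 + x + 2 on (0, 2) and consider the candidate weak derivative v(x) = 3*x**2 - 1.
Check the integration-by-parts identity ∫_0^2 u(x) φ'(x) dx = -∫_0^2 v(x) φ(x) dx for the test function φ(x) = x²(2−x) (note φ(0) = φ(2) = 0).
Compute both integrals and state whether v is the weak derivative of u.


LHS = 76/15, RHS = -76/15. No, v is not the weak derivative of u.

u(x) = -x**3 + x + 2, classical derivative u'(x) = 1 - 3*x**2.
φ(x) = x²(2−x), so φ'(x) = x*(4 - 3*x).
Note φ(0) = φ(2) = 0, so the boundary term u·φ vanishes.
LHS = ∫_0^2 u(x) φ'(x) dx = ∫_0^2 (3*x^5 - 4*x^4 - 3*x^3 - 2*x^2 + 8*x) dx. Term by term:
  ∫_0^2 3*x^5 dx = 32;  ∫_0^2 -4*x^4 dx = -128/5;  ∫_0^2 -3*x^3 dx = -12;
  ∫_0^2 -2*x^2 dx = -16/3;  ∫_0^2 8*x dx = 16.
Sum: 32 − 128/5 − 12 − 16/3 + 16 = 76/15.
So LHS = 76/15.
∫_0^2 v(x) φ(x) dx = ∫_0^2 (-3*x^5 + 6*x^4 + x^3 - 2*x^2) dx. Term by term:
  ∫_0^2 -3*x^5 dx = -32;  ∫_0^2 6*x^4 dx = 192/5;  ∫_0^2 x^3 dx = 4;
  ∫_0^2 -2*x^2 dx = -16/3.
Sum: -32 + 192/5 + 4 − 16/3 = 76/15.
So RHS = -∫_0^2 v(x) φ(x) dx = -76/15.
LHS − RHS = 152/15 ≠ 0, so the identity fails.
(For a valid weak derivative the identity must hold for EVERY test function, in particular this one. The failure shows v is NOT the weak derivative of u.)
Correct weak derivative would be u'(x) = 1 - 3*x**2.


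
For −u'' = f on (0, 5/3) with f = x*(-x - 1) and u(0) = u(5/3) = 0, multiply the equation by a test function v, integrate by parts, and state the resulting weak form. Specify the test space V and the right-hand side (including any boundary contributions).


V = H^1_0(0, 5/3) (so v(0) = v(5/3) = 0); weak form: ∫_0^5/3 u'v' dx = ∫_0^5/3 (x*(-x - 1)) v dx for all v ∈ V.

Multiply both sides by a test function v and integrate from 0 to 5/3:
  ∫_0^5/3 −u''(x) v(x) dx = ∫_0^5/3 f(x) v(x) dx.
Integrate the LHS by parts once:
  ∫_0^5/3 −u'' v dx = −[u'(x) v(x)]_0^5/3 + ∫_0^5/3 u'(x) v'(x) dx.
Thus ∫_0^5/3 u'(x) v'(x) dx = ∫_0^5/3 f(x) v(x) dx + [u'(x) v(x)]_0^5/3.
Choose V so that boundary terms are either known or forced to vanish.
u is Dirichlet: u(0) = u(5/3) = 0. Let V = H^1_0(0, 5/3); then v(0) = v(5/3) = 0, and [u' v]_0^5/3 = 0.
Weak formulation: find u (satisfying any essential BC) such that ∫_0^5/3 u'(x) v'(x) dx = ∫_0^5/3 f v dx for all v ∈ V.
Substituting f(x) = x*(-x - 1), the right-hand side is ∫_0^5/3 (x*(-x - 1)) v dx.


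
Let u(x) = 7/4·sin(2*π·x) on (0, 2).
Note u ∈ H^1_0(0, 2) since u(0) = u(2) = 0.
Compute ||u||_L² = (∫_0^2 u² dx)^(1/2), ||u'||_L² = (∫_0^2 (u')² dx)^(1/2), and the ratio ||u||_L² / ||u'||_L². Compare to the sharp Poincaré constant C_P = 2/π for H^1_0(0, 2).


||u||_L² / ||u'||_L² = 1/(2*π) < C_P = 2/π.

u(x) = 7/4·sin(2*π·x), so u'(x) = 7*π*cos(2*π*x)/2.
Writing u(x) = A·sin(kπx/L) with A = 7/4 and k = 4, use ∫_0^L sin²(kπx/L) dx = L/2 and ∫_0^L cos²(kπx/L) dx = L/2.
u² = 49/16·sin²(2*π·x) and (u')² = 49*π^2/4·cos²(2*π·x), and each of sin², cos² integrates to L/2 = 1 over (0, 2).
∫_0^2 u² dx = 49/16, so ||u||_L² = 7/4.
∫_0^2 (u')² dx = 49*π^2/4, so ||u'||_L² = 7*π/2.
Ratio ||u||_L² / ||u'||_L² = 1/(2*π).
Sharp Poincaré constant on H^1_0(0, 2) is C_P = L/π = 2/π, achieved by sin(π/2·x).
This is the k = 4 harmonic; the ratio L/(kπ) is strictly less than C_P = L/π, consistent with the sharp inequality ||u||_L² ≤ C_P ||u'||_L².


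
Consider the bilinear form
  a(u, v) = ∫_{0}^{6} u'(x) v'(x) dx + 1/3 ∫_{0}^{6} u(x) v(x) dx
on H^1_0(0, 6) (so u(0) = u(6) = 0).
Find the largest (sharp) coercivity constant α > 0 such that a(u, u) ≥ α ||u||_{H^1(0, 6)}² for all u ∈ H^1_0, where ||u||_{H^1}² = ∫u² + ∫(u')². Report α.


α = (π^2 + 12)/(π^2 + 36)

Coercivity of a(·,·) on H^1_0(0, 6) means a(u, u) ≥ α ||u||_{H^1}² for every u ∈ H^1_0.
The interval has length L = 6, and Poincaré/coercivity depend only on L. Here a(u, u) = ∫(u')² + (1/3)·∫u².
Here 0 < c = 1/3 < 1. The condition a(u,u) ≥ α||u||_{H^1}² reads (1−α)∫(u')² ≥ (α−c)∫u². Any admissible α is ≤ 1 (rapidly oscillating u have ∫u²/∫(u')² → 0), and α = 1 would force 0 ≥ (1−c)∫u², impossible since c < 1; so 1−α > 0. By the sharp Poincaré inequality on H^1_0 of an interval of length L, ∫(u')² ≥ (π/L)²∫u² with equality for the first sine mode sin(π(x−x₀)/L) (x₀ the left endpoint), so the inequality holds for all u iff (1−α)(π/L)² ≥ α − c, i.e. α ≤ ((π/L)² + c)/((π/L)² + 1) = (1 + c(L/π)²)/(1 + (L/π)²). With (π/L)² = π^2/36 and c = 1/3, the largest admissible constant is α = ((π/L)² + c)/((π/L)² + 1).
Simplifying, α = (π^2 + 12)/(π^2 + 36).


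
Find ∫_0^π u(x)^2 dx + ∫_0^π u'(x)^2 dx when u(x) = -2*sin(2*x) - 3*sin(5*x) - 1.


||u||_{H^1(0,π)}^2 = 12/5 + 128*π

u'(x) = -4*cos(2*x) - 15*cos(5*x).
Expand u² and (u')² and integrate term by term on (0, π), using: for integers n ≥ 1, ∫_0^π sin²(nx) dx = ∫_0^π cos²(nx) dx = π/2; for n ≠ n', ∫_0^π sin(nx)sin(n'x) dx = ∫_0^π cos(nx)cos(n'x) dx = 0; and by product-to-sum, ∫_0^π sin(nx)cos(n'x) dx = ½∫_0^π [sin((n+n')x) + sin((n−n')x)] dx, which is 0 when n+n' is even and 2n/(n²−n'²) when n+n' is odd (it need not vanish on (0, π)). For the constant mode: ∫_0^π 1 dx = π, ∫_0^π cos(nx) dx = 0, ∫_0^π sin(nx) dx = (1−(−1)^n)/n.
  u² squared terms: (-1)²·∫1 dx = 1·π = π;  (-3)²·∫sin(5x)² dx = 9·π/2 = 9*π/2;  (-2)²·∫sin(2x)² dx = 4·π/2 = 2*π.
  u² cross terms: 2·(-1)·(-3)·∫1·sin(5x) dx = 6·(2/5) = 12/5;  2·(-1)·(-2)·∫1·sin(2x) dx = 4·(0) = 0;  2·(-3)·(-2)·∫sin(5x)·sin(2x) dx = 12·(0) = 0.
  So ∫_0^π u² dx = π + 9*π/2 + 2*π + 12/5 + 0 + 0 = 12/5 + 15*π/2.
  (u')² squared terms: (-15)²·∫cos(5x)² dx = 225·π/2 = 225*π/2;  (-4)²·∫cos(2x)² dx = 16·π/2 = 8*π.
  (u')² cross terms: 2·(-15)·(-4)·∫cos(5x)·cos(2x) dx = 120·(0) = 0.
  So ∫_0^π (u')² dx = 225*π/2 + 8*π + 0 = 241*π/2.
||u||_{H^1}^2 = (12/5 + 15*π/2) + (241*π/2) = 12/5 + 128*π.


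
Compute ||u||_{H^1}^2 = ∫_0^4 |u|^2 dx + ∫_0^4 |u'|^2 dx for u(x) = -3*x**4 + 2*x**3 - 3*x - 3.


||u||_{H^1}^2 = 15270856/35

The H^1 norm (squared) on an interval (0, L) is
  ||u||_{H^1}^2 = ∫_0^L u(x)^2 dx + ∫_0^L u'(x)^2 dx.
Compute u'(x) = -12*x**3 + 6*x**2 - 3.
Then u(x)^2 = 9*x**8 - 12*x**7 + 4*x**6 + 18*x**5 + 6*x**4 - 12*x**3 + 9*x**2 + 18*x + 9 and u'(x)^2 = 144*x**6 - 144*x**5 + 36*x**4 + 72*x**3 - 36*x**2 + 9.
Integrate each monomial from 0 to 4 using ∫_0^4 c·x^n dx = c·4^(n+1)/(n+1):
  ∫_0^4 u(x)^2 dx = ∫_0^4 (9*x^8 - 12*x^7 + 4*x^6 + 18*x^5 + 6*x^4 - 12*x^3 + 9*x^2 + 18*x + 9) dx. Term by term:
    ∫_0^4 9*x^8 dx = 262144;  ∫_0^4 -12*x^7 dx = -98304;  ∫_0^4 4*x^6 dx = 65536/7;
    ∫_0^4 18*x^5 dx = 12288;  ∫_0^4 6*x^4 dx = 6144/5;  ∫_0^4 -12*x^3 dx = -768;
    ∫_0^4 9*x^2 dx = 192;  ∫_0^4 18*x dx = 144;  ∫_0^4 9 dx = 36.
  Sum: 262144 − 98304 + 65536/7 + 12288 + 6144/5 − 768 + 192 + 144 + 36 = 6521308/35.
  ∫_0^4 u'(x)^2 dx = ∫_0^4 (144*x^6 - 144*x^5 + 36*x^4 + 72*x^3 - 36*x^2 + 9) dx. Term by term:
    ∫_0^4 144*x^6 dx = 2359296/7;  ∫_0^4 -144*x^5 dx = -98304;  ∫_0^4 36*x^4 dx = 36864/5;
    ∫_0^4 72*x^3 dx = 4608;  ∫_0^4 -36*x^2 dx = -768;  ∫_0^4 9 dx = 36.
  Sum: 2359296/7 − 98304 + 36864/5 + 4608 − 768 + 36 = 8749548/35.
Adding: ||u||_{H^1}^2 = 6521308/35 + 8749548/35 = 15270856/35.


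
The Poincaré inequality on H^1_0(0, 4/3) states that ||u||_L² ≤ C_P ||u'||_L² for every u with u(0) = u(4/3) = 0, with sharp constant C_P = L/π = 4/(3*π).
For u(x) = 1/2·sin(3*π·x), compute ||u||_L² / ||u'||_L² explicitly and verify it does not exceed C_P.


||u||_L² / ||u'||_L² = 1/(3*π) < C_P = 4/(3*π).

u(x) = 1/2·sin(3*π·x), so u'(x) = 3*π*cos(3*π*x)/2.
Writing u(x) = A·sin(kπx/L) with A = 1/2 and k = 4, use ∫_0^L sin²(kπx/L) dx = L/2 and ∫_0^L cos²(kπx/L) dx = L/2.
u² = 1/4·sin²(3*π·x) and (u')² = 9*π^2/4·cos²(3*π·x), and each of sin², cos² integrates to L/2 = 2/3 over (0, 4/3).
∫_0^4/3 u² dx = 1/6, so ||u||_L² = sqrt(6)/6.
∫_0^4/3 (u')² dx = 3*π^2/2, so ||u'||_L² = sqrt(6)*π/2.
Ratio ||u||_L² / ||u'||_L² = 1/(3*π).
Sharp Poincaré constant on H^1_0(0, 4/3) is C_P = L/π = 4/(3*π), achieved by sin(3*π/4·x).
This is the k = 4 harmonic; the ratio L/(kπ) is strictly less than C_P = L/π, consistent with the sharp inequality ||u||_L² ≤ C_P ||u'||_L².


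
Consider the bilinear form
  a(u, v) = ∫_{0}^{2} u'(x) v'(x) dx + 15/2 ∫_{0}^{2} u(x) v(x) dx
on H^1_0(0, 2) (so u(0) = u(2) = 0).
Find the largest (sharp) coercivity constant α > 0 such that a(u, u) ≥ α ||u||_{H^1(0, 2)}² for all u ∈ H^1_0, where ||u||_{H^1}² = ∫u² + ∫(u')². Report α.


α = 1

Coercivity of a(·,·) on H^1_0(0, 2) means a(u, u) ≥ α ||u||_{H^1}² for every u ∈ H^1_0.
The interval has length L = 2, and Poincaré/coercivity depend only on L. Here a(u, u) = ∫(u')² + (15/2)·∫u².
Here c = 15/2 ≥ 1, so a(u,u) = ∫(u')² + c∫u² ≥ ∫(u')² + ∫u² = ||u||_{H^1}², i.e. α = 1 works. No larger α is possible: a(u,u) ≥ α||u||_{H^1}² means (1−α)∫(u')² ≥ (α−c)∫u², and for the modes u_n = sin(nπ(x−x₀)/L) (x₀ the left endpoint) one has ∫u_n²/∫(u_n')² = (L/(nπ))² → 0, so a(u_n,u_n)/||u_n||_{H^1}² → 1. Hence the optimal constant is α = 1.
Therefore α = 1.


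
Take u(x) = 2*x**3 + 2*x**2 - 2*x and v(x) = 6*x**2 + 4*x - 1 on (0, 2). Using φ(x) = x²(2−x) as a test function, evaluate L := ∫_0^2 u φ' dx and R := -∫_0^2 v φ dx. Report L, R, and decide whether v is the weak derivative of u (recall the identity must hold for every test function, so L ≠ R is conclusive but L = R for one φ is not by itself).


LHS = -248/15, RHS = -268/15. No, v is not the weak derivative of u.

u(x) = 2*x**3 + 2*x**2 - 2*x, classical derivative u'(x) = 6*x**2 + 4*x - 2.
φ(x) = x²(2−x), so φ'(x) = x*(4 - 3*x).
Note φ(0) = φ(2) = 0, so the boundary term u·φ vanishes.
LHS = ∫_0^2 u(x) φ'(x) dx = ∫_0^2 (-6*x^5 + 2*x^4 + 14*x^3 - 8*x^2) dx. Term by term:
  ∫_0^2 -6*x^5 dx = -64;  ∫_0^2 2*x^4 dx = 64/5;  ∫_0^2 14*x^3 dx = 56;
  ∫_0^2 -8*x^2 dx = -64/3.
Sum: -64 + 64/5 + 56 − 64/3 = -248/15.
So LHS = -248/15.
∫_0^2 v(x) φ(x) dx = ∫_0^2 (-6*x^5 + 8*x^4 + 9*x^3 - 2*x^2) dx. Term by term:
  ∫_0^2 -6*x^5 dx = -64;  ∫_0^2 8*x^4 dx = 256/5;  ∫_0^2 9*x^3 dx = 36;
  ∫_0^2 -2*x^2 dx = -16/3.
Sum: -64 + 256/5 + 36 − 16/3 = 268/15.
So RHS = -∫_0^2 v(x) φ(x) dx = -268/15.
LHS − RHS = 4/3 ≠ 0, so the identity fails.
(For a valid weak derivative the identity must hold for EVERY test function, in particular this one. The failure shows v is NOT the weak derivative of u.)
Correct weak derivative would be u'(x) = 6*x**2 + 4*x - 2.


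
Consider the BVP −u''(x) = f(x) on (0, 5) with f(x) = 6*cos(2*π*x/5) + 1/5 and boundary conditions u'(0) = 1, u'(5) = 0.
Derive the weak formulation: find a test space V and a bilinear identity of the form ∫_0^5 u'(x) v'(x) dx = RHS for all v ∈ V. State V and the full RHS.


V = H^1(0, 5) (v unrestricted at boundary; u is determined up to an additive constant); weak form: ∫_0^5 u'v' dx = ∫_0^5 (6*cos(2*π*x/5) + 1/5) v dx − v(0) for all v ∈ V.

Multiply both sides by a test function v and integrate from 0 to 5:
  ∫_0^5 −u''(x) v(x) dx = ∫_0^5 f(x) v(x) dx.
Integrate the LHS by parts once:
  ∫_0^5 −u'' v dx = −[u'(x) v(x)]_0^5 + ∫_0^5 u'(x) v'(x) dx.
Thus ∫_0^5 u'(x) v'(x) dx = ∫_0^5 f(x) v(x) dx + [u'(x) v(x)]_0^5.
Choose V so that boundary terms are either known or forced to vanish.
u has inhomogeneous Neumann u'(0) = 1, u'(5) = 0. [u' v]_0^5 = (0)·v(5) − (1)·v(0) = − v(0). Take V = H^1(0, 5); boundary term becomes part of RHS.
Weak formulation: find u (satisfying any essential BC) such that ∫_0^5 u'(x) v'(x) dx = ∫_0^5 f v dx − v(0) for all v ∈ V (Neumann data are natural BCs: they enter the RHS as boundary terms).
Substituting f(x) = 6*cos(2*π*x/5) + 1/5, the right-hand side is ∫_0^5 (6*cos(2*π*x/5) + 1/5) v dx − v(0).
Compatibility check (pure Neumann): taking v ≡ 1 ∈ V gives 0 = ∫_0^5 f dx + (0) − (1), i.e. ∫_0^5 f dx must equal u'(0) − u'(5) = 1. Indeed ∫_0^5 (6*cos(2*π*x/5) + 1/5) dx = 1, so the data are compatible. The solution is then unique only up to an additive constant (fix it e.g. by requiring ∫_0^5 u dx = 0).


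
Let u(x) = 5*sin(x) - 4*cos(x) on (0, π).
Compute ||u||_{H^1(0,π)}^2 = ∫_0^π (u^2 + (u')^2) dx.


||u||_{H^1(0,π)}^2 = 41*π

u'(x) = 4*sin(x) + 5*cos(x).
Expand u² and (u')² and integrate term by term on (0, π), using: for integers n ≥ 1, ∫_0^π sin²(nx) dx = ∫_0^π cos²(nx) dx = π/2; for n ≠ n', ∫_0^π sin(nx)sin(n'x) dx = ∫_0^π cos(nx)cos(n'x) dx = 0; and by product-to-sum, ∫_0^π sin(nx)cos(n'x) dx = ½∫_0^π [sin((n+n')x) + sin((n−n')x)] dx, which is 0 when n+n' is even and 2n/(n²−n'²) when n+n' is odd (it need not vanish on (0, π)).
  u² squared terms: (-4)²·∫cos(x)² dx = 16·π/2 = 8*π;  (5)²·∫sin(x)² dx = 25·π/2 = 25*π/2.
  u² cross terms: 2·(-4)·(5)·∫cos(x)·sin(x) dx = -40·(0) = 0.
  So ∫_0^π u² dx = 8*π + 25*π/2 + 0 = 41*π/2.
  (u')² squared terms: (4)²·∫sin(x)² dx = 16·π/2 = 8*π;  (5)²·∫cos(x)² dx = 25·π/2 = 25*π/2.
  (u')² cross terms: 2·(4)·(5)·∫sin(x)·cos(x) dx = 40·(0) = 0.
  So ∫_0^π (u')² dx = 8*π + 25*π/2 + 0 = 41*π/2.
||u||_{H^1}^2 = (41*π/2) + (41*π/2) = 41*π.


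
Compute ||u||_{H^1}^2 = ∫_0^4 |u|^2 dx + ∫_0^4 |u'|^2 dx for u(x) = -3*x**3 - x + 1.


||u||_{H^1}^2 = 4084088/105

The H^1 norm (squared) on an interval (0, L) is
  ||u||_{H^1}^2 = ∫_0^L u(x)^2 dx + ∫_0^L u'(x)^2 dx.
Compute u'(x) = -9*x**2 - 1.
Then u(x)^2 = 9*x**6 + 6*x**4 - 6*x**3 + x**2 - 2*x + 1 and u'(x)^2 = 81*x**4 + 18*x**2 + 1.
Integrate each monomial from 0 to 4 using ∫_0^4 c·x^n dx = c·4^(n+1)/(n+1):
  ∫_0^4 u(x)^2 dx = ∫_0^4 (9*x^6 + 6*x^4 - 6*x^3 + x^2 - 2*x + 1) dx. Term by term:
    ∫_0^4 9*x^6 dx = 147456/7;  ∫_0^4 6*x^4 dx = 6144/5;  ∫_0^4 -6*x^3 dx = -384;
    ∫_0^4 x^2 dx = 64/3;  ∫_0^4 -2*x dx = -16;  ∫_0^4 1 dx = 4.
  Sum: 147456/7 + 6144/5 − 384 + 64/3 − 16 + 4 = 2301524/105.
  ∫_0^4 u'(x)^2 dx = ∫_0^4 (81*x^4 + 18*x^2 + 1) dx. Term by term:
    ∫_0^4 81*x^4 dx = 82944/5;  ∫_0^4 18*x^2 dx = 384;  ∫_0^4 1 dx = 4.
  Sum: 82944/5 + 384 + 4 = 84884/5.
Adding: ||u||_{H^1}^2 = 2301524/105 + 84884/5 = 4084088/105.


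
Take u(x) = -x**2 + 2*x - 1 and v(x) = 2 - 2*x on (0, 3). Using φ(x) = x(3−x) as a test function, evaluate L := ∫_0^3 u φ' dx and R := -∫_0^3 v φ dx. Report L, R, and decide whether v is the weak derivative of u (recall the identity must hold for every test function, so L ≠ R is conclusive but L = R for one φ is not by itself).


LHS = 9/2, RHS = 9/2. Yes, v = u' weakly.

u(x) = -x**2 + 2*x - 1, classical derivative u'(x) = 2 - 2*x.
φ(x) = x(3−x), so φ'(x) = 3 - 2*x.
Note φ(0) = φ(3) = 0, so the boundary term u·φ vanishes.
LHS = ∫_0^3 u(x) φ'(x) dx = ∫_0^3 (2*x^3 - 7*x^2 + 8*x - 3) dx. Term by term:
  ∫_0^3 2*x^3 dx = 81/2;  ∫_0^3 -7*x^2 dx = -63;  ∫_0^3 8*x dx = 36;
  ∫_0^3 -3 dx = -9.
Sum: 81/2 − 63 + 36 − 9 = 9/2.
So LHS = 9/2.
∫_0^3 v(x) φ(x) dx = ∫_0^3 (2*x^3 - 8*x^2 + 6*x) dx. Term by term:
  ∫_0^3 2*x^3 dx = 81/2;  ∫_0^3 -8*x^2 dx = -72;  ∫_0^3 6*x dx = 27.
Sum: 81/2 − 72 + 27 = -9/2.
So RHS = -∫_0^3 v(x) φ(x) dx = 9/2.
LHS = RHS, so the identity holds for this test φ.
Moreover u is smooth here and v(x) = u'(x) = 2 - 2*x pointwise, so the identity holds for every test function. Hence v is the weak derivative of u.


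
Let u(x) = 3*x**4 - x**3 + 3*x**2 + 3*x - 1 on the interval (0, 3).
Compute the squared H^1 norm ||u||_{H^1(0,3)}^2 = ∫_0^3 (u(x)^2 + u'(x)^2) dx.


||u||_{H^1}^2 = 1880931/28

The H^1 norm (squared) on an interval (0, L) is
  ||u||_{H^1}^2 = ∫_0^L u(x)^2 dx + ∫_0^L u'(x)^2 dx.
Compute u'(x) = 12*x**3 - 3*x**2 + 6*x + 3.
Then u(x)^2 = 9*x**8 - 6*x**7 + 19*x**6 + 12*x**5 - 3*x**4 + 20*x**3 + 3*x**2 - 6*x + 1 and u'(x)^2 = 144*x**6 - 72*x**5 + 153*x**4 + 36*x**3 + 18*x**2 + 36*x + 9.
Integrate each monomial from 0 to 3 using ∫_0^3 c·x^n dx = c·3^(n+1)/(n+1):
  ∫_0^3 u(x)^2 dx = ∫_0^3 (9*x^8 - 6*x^7 + 19*x^6 + 12*x^5 - 3*x^4 + 20*x^3 + 3*x^2 - 6*x + 1) dx. Term by term:
    ∫_0^3 9*x^8 dx = 19683;  ∫_0^3 -6*x^7 dx = -19683/4;  ∫_0^3 19*x^6 dx = 41553/7;
    ∫_0^3 12*x^5 dx = 1458;  ∫_0^3 -3*x^4 dx = -729/5;  ∫_0^3 20*x^3 dx = 405;
    ∫_0^3 3*x^2 dx = 27;  ∫_0^3 -6*x dx = -27;  ∫_0^3 1 dx = 3.
  Sum: 19683 − 19683/4 + 41553/7 + 1458 − 729/5 + 405 + 27 − 27 + 3 = 3138603/140.
  ∫_0^3 u'(x)^2 dx = ∫_0^3 (144*x^6 - 72*x^5 + 153*x^4 + 36*x^3 + 18*x^2 + 36*x + 9) dx. Term by term:
    ∫_0^3 144*x^6 dx = 314928/7;  ∫_0^3 -72*x^5 dx = -8748;  ∫_0^3 153*x^4 dx = 37179/5;
    ∫_0^3 36*x^3 dx = 729;  ∫_0^3 18*x^2 dx = 162;  ∫_0^3 36*x dx = 162;
    ∫_0^3 9 dx = 27.
  Sum: 314928/7 − 8748 + 37179/5 + 729 + 162 + 162 + 27 = 1566513/35.
Adding: ||u||_{H^1}^2 = 3138603/140 + 1566513/35 = 1880931/28.


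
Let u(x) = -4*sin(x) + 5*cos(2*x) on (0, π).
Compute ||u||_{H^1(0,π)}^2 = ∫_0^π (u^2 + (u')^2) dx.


||u||_{H^1(0,π)}^2 = 400/3 + 157*π/2

u'(x) = -10*sin(2*x) - 4*cos(x).
Expand u² and (u')² and integrate term by term on (0, π), using: for integers n ≥ 1, ∫_0^π sin²(nx) dx = ∫_0^π cos²(nx) dx = π/2; for n ≠ n', ∫_0^π sin(nx)sin(n'x) dx = ∫_0^π cos(nx)cos(n'x) dx = 0; and by product-to-sum, ∫_0^π sin(nx)cos(n'x) dx = ½∫_0^π [sin((n+n')x) + sin((n−n')x)] dx, which is 0 when n+n' is even and 2n/(n²−n'²) when n+n' is odd (it need not vanish on (0, π)).
  u² squared terms: (-4)²·∫sin(x)² dx = 16·π/2 = 8*π;  (5)²·∫cos(2x)² dx = 25·π/2 = 25*π/2.
  u² cross terms: 2·(-4)·(5)·∫sin(x)·cos(2x) dx = -40·(-2/3) = 80/3.
  So ∫_0^π u² dx = 8*π + 25*π/2 + 80/3 = 80/3 + 41*π/2.
  (u')² squared terms: (-10)²·∫sin(2x)² dx = 100·π/2 = 50*π;  (-4)²·∫cos(x)² dx = 16·π/2 = 8*π.
  (u')² cross terms: 2·(-10)·(-4)·∫sin(2x)·cos(x) dx = 80·(4/3) = 320/3.
  So ∫_0^π (u')² dx = 50*π + 8*π + 320/3 = 320/3 + 58*π.
||u||_{H^1}^2 = (80/3 + 41*π/2) + (320/3 + 58*π) = 400/3 + 157*π/2.


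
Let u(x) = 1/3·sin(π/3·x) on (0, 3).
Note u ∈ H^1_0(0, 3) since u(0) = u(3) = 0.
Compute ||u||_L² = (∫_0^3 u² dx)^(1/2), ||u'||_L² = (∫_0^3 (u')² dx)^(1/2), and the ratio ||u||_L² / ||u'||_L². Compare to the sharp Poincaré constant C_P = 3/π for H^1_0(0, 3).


||u||_L² / ||u'||_L² = 3/π = C_P.

u(x) = 1/3·sin(π/3·x), so u'(x) = π*cos(π*x/3)/9.
Writing u(x) = A·sin(kπx/L) with A = 1/3 and k = 1, use ∫_0^L sin²(kπx/L) dx = L/2 and ∫_0^L cos²(kπx/L) dx = L/2.
u² = 1/9·sin²(π/3·x) and (u')² = π^2/81·cos²(π/3·x), and each of sin², cos² integrates to L/2 = 3/2 over (0, 3).
∫_0^3 u² dx = 1/6, so ||u||_L² = sqrt(6)/6.
∫_0^3 (u')² dx = π^2/54, so ||u'||_L² = sqrt(6)*π/18.
Ratio ||u||_L² / ||u'||_L² = 3/π.
Sharp Poincaré constant on H^1_0(0, 3) is C_P = L/π = 3/π, achieved by sin(π/3·x).
This is the k = 1 eigenfunction (up to amplitude), so the ratio equals the sharp Poincaré constant exactly.


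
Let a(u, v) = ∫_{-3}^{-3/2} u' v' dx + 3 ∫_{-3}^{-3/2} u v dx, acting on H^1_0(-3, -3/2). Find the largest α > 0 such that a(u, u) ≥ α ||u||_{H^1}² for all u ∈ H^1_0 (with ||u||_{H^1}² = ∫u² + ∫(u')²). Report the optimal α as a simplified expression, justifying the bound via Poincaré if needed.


α = 1

Coercivity of a(·,·) on H^1_0(-3, -3/2) means a(u, u) ≥ α ||u||_{H^1}² for every u ∈ H^1_0.
The interval has length L = 3/2, and Poincaré/coercivity depend only on L. Here a(u, u) = ∫(u')² + (3)·∫u².
Here c = 3 ≥ 1, so a(u,u) = ∫(u')² + c∫u² ≥ ∫(u')² + ∫u² = ||u||_{H^1}², i.e. α = 1 works. No larger α is possible: a(u,u) ≥ α||u||_{H^1}² means (1−α)∫(u')² ≥ (α−c)∫u², and for the modes u_n = sin(nπ(x−x₀)/L) (x₀ the left endpoint) one has ∫u_n²/∫(u_n')² = (L/(nπ))² → 0, so a(u_n,u_n)/||u_n||_{H^1}² → 1. Hence the optimal constant is α = 1.
Therefore α = 1.


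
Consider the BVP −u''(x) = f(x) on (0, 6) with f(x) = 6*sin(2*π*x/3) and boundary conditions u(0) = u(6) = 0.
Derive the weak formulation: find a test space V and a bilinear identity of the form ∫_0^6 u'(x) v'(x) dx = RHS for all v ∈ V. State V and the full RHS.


V = H^1_0(0, 6) (so v(0) = v(6) = 0); weak form: ∫_0^6 u'v' dx = ∫_0^6 (6*sin(2*π*x/3)) v dx for all v ∈ V.

Multiply both sides by a test function v and integrate from 0 to 6:
  ∫_0^6 −u''(x) v(x) dx = ∫_0^6 f(x) v(x) dx.
Integrate the LHS by parts once:
  ∫_0^6 −u'' v dx = −[u'(x) v(x)]_0^6 + ∫_0^6 u'(x) v'(x) dx.
Thus ∫_0^6 u'(x) v'(x) dx = ∫_0^6 f(x) v(x) dx + [u'(x) v(x)]_0^6.
Choose V so that boundary terms are either known or forced to vanish.
u is Dirichlet: u(0) = u(6) = 0. Let V = H^1_0(0, 6); then v(0) = v(6) = 0, and [u' v]_0^6 = 0.
Weak formulation: find u (satisfying any essential BC) such that ∫_0^6 u'(x) v'(x) dx = ∫_0^6 f v dx for all v ∈ V.
Substituting f(x) = 6*sin(2*π*x/3), the right-hand side is ∫_0^6 (6*sin(2*π*x/3)) v dx.


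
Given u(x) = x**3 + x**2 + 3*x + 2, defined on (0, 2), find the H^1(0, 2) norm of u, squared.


||u||_{H^1}^2 = 41722/105

The H^1 norm (squared) on an interval (0, L) is
  ||u||_{H^1}^2 = ∫_0^L u(x)^2 dx + ∫_0^L u'(x)^2 dx.
Compute u'(x) = 3*x**2 + 2*x + 3.
Then u(x)^2 = x**6 + 2*x**5 + 7*x**4 + 10*x**3 + 13*x**2 + 12*x + 4 and u'(x)^2 = 9*x**4 + 12*x**3 + 22*x**2 + 12*x + 9.
Integrate each monomial from 0 to 2 using ∫_0^2 c·x^n dx = c·2^(n+1)/(n+1):
  ∫_0^2 u(x)^2 dx = ∫_0^2 (x^6 + 2*x^5 + 7*x^4 + 10*x^3 + 13*x^2 + 12*x + 4) dx. Term by term:
    ∫_0^2 x^6 dx = 128/7;  ∫_0^2 2*x^5 dx = 64/3;  ∫_0^2 7*x^4 dx = 224/5;
    ∫_0^2 10*x^3 dx = 40;  ∫_0^2 13*x^2 dx = 104/3;  ∫_0^2 12*x dx = 24;
    ∫_0^2 4 dx = 8.
  Sum: 128/7 + 64/3 + 224/5 + 40 + 104/3 + 24 + 8 = 6688/35.
  ∫_0^2 u'(x)^2 dx = ∫_0^2 (9*x^4 + 12*x^3 + 22*x^2 + 12*x + 9) dx. Term by term:
    ∫_0^2 9*x^4 dx = 288/5;  ∫_0^2 12*x^3 dx = 48;  ∫_0^2 22*x^2 dx = 176/3;
    ∫_0^2 12*x dx = 24;  ∫_0^2 9 dx = 18.
  Sum: 288/5 + 48 + 176/3 + 24 + 18 = 3094/15.
Adding: ||u||_{H^1}^2 = 6688/35 + 3094/15 = 41722/105.


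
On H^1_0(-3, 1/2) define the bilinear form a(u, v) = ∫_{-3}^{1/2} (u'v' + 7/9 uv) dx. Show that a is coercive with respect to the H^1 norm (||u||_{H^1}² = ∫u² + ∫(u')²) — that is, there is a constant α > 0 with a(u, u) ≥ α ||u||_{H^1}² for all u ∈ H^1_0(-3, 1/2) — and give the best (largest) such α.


α = (343 + 36*π^2)/(9*(4*π^2 + 49))

Coercivity of a(·,·) on H^1_0(-3, 1/2) means a(u, u) ≥ α ||u||_{H^1}² for every u ∈ H^1_0.
The interval has length L = 7/2, and Poincaré/coercivity depend only on L. Here a(u, u) = ∫(u')² + (7/9)·∫u².
Here 0 < c = 7/9 < 1. The condition a(u,u) ≥ α||u||_{H^1}² reads (1−α)∫(u')² ≥ (α−c)∫u². Any admissible α is ≤ 1 (rapidly oscillating u have ∫u²/∫(u')² → 0), and α = 1 would force 0 ≥ (1−c)∫u², impossible since c < 1; so 1−α > 0. By the sharp Poincaré inequality on H^1_0 of an interval of length L, ∫(u')² ≥ (π/L)²∫u² with equality for the first sine mode sin(π(x−x₀)/L) (x₀ the left endpoint), so the inequality holds for all u iff (1−α)(π/L)² ≥ α − c, i.e. α ≤ ((π/L)² + c)/((π/L)² + 1) = (1 + c(L/π)²)/(1 + (L/π)²). With (π/L)² = 4*π^2/49 and c = 7/9, the largest admissible constant is α = ((π/L)² + c)/((π/L)² + 1).
Simplifying, α = (343 + 36*π^2)/(9*(4*π^2 + 49)).


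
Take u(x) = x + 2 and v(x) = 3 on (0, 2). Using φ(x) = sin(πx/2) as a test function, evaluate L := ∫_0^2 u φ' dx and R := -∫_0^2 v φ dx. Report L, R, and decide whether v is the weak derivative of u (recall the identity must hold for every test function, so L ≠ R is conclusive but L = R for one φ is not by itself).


LHS = -4/π, RHS = -12/π. No, v is not the weak derivative of u.

u(x) = x + 2, classical derivative u'(x) = 1.
φ(x) = sin(πx/2), so φ'(x) = π*cos(π*x/2)/2.
Note φ(0) = φ(2) = 0, so the boundary term u·φ vanishes.
LHS = ∫_0^2 u(x) φ'(x) dx = ∫_0^2 (π*x*cos(π*x/2)/2 + π*cos(π*x/2)) dx. Term by term:
  ∫_0^2 π*cos(π*x/2) dx = 0;  ∫_0^2 π*x*cos(π*x/2)/2 dx = -4/π.
Sum: 0 − 4/π = -4/π.
So LHS = -4/π.
∫_0^2 v(x) φ(x) dx = ∫_0^2 (3*sin(π*x/2)) dx. Term by term:
  ∫_0^2 3*sin(π*x/2) dx = 12/π.
So RHS = -∫_0^2 v(x) φ(x) dx = -12/π.
LHS − RHS = 8/π ≠ 0, so the identity fails.
(For a valid weak derivative the identity must hold for EVERY test function, in particular this one. The failure shows v is NOT the weak derivative of u.)
Correct weak derivative would be u'(x) = 1.


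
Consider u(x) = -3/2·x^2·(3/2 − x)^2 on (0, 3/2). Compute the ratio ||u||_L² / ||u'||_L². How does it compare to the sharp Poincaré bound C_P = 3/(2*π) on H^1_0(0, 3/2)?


||u||_L² / ||u'||_L² = sqrt(3)/4 < C_P = 3/(2*π).

u(x) = -3/2·x^2·(3/2 − x)^2, so u'(x) = 3*x*(-8*x^2 + 18*x - 9)/4.
u(x) = -3/2·x^2·(3/2 − x)^2 vanishes at x = 0 and x = 3/2, so u ∈ H^1_0(0, 3/2). Differentiate via the product rule and integrate the resulting polynomials term by term.
  ∫_0^3/2 u² dx = ∫_0^3/2 (9*x^8/4 - 27*x^7/2 + 243*x^6/8 - 243*x^5/8 + 729*x^4/64) dx. Term by term:
    ∫_0^3/2 9*x^8/4 dx = 19683/2048;  ∫_0^3/2 -27*x^7/2 dx = -177147/4096;  ∫_0^3/2 243*x^6/8 dx = 531441/7168;
    ∫_0^3/2 -243*x^5/8 dx = -59049/1024;  ∫_0^3/2 729*x^4/64 dx = 177147/10240.
  Sum: 19683/2048 − 177147/4096 + 531441/7168 − 59049/1024 + 177147/10240 = 19683/143360.
  ∫_0^3/2 (u')² dx = ∫_0^3/2 (36*x^6 - 162*x^5 + 1053*x^4/4 - 729*x^3/4 + 729*x^2/16) dx. Term by term:
    ∫_0^3/2 36*x^6 dx = 19683/224;  ∫_0^3/2 -162*x^5 dx = -19683/64;  ∫_0^3/2 1053*x^4/4 dx = 255879/640;
    ∫_0^3/2 -729*x^3/4 dx = -59049/256;  ∫_0^3/2 729*x^2/16 dx = 6561/128.
  Sum: 19683/224 − 19683/64 + 255879/640 − 59049/256 + 6561/128 = 6561/8960.
∫_0^3/2 u² dx = 19683/143360, so ||u||_L² = 81*sqrt(105)/2240.
∫_0^3/2 (u')² dx = 6561/8960, so ||u'||_L² = 81*sqrt(35)/560.
Ratio ||u||_L² / ||u'||_L² = sqrt(3)/4.
Sharp Poincaré constant on H^1_0(0, 3/2) is C_P = L/π = 3/(2*π), achieved by sin(2*π/3·x).
A polynomial bump cannot attain the sharp Poincaré constant (only the first sine eigenfunction does), so the ratio is strictly less than C_P, consistent with ||u||_L² ≤ C_P ||u'||_L².


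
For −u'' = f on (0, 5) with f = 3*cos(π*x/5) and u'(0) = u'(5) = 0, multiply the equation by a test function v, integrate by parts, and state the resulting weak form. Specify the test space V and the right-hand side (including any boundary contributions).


V = H^1(0, 5) (no boundary constraint on v; u is determined up to an additive constant); weak form: ∫_0^5 u'v' dx = ∫_0^5 (3*cos(π*x/5)) v dx for all v ∈ V.

Multiply both sides by a test function v and integrate from 0 to 5:
  ∫_0^5 −u''(x) v(x) dx = ∫_0^5 f(x) v(x) dx.
Integrate the LHS by parts once:
  ∫_0^5 −u'' v dx = −[u'(x) v(x)]_0^5 + ∫_0^5 u'(x) v'(x) dx.
Thus ∫_0^5 u'(x) v'(x) dx = ∫_0^5 f(x) v(x) dx + [u'(x) v(x)]_0^5.
Choose V so that boundary terms are either known or forced to vanish.
u has homogeneous Neumann: u'(0) = u'(5) = 0. So [u' v]_0^5 = 0·v(5) − 0·v(0) = 0 for any v; take V = H^1(0, 5).
Weak formulation: find u (satisfying any essential BC) such that ∫_0^5 u'(x) v'(x) dx = ∫_0^5 f v dx for all v ∈ V (homogeneous Neumann, so boundary terms vanish).
Substituting f(x) = 3*cos(π*x/5), the right-hand side is ∫_0^5 (3*cos(π*x/5)) v dx.
Compatibility check (pure Neumann): taking v ≡ 1 ∈ V gives 0 = ∫_0^5 f dx + (0) − (0), i.e. ∫_0^5 f dx must equal u'(0) − u'(5) = 0. Indeed ∫_0^5 (3*cos(π*x/5)) dx = 0, so the data are compatible. The solution is then unique only up to an additive constant (fix it e.g. by requiring ∫_0^5 u dx = 0).


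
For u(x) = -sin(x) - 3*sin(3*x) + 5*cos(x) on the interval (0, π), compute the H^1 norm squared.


||u||_{H^1(0,π)}^2 = 71*π

u'(x) = -5*sin(x) - cos(x) - 9*cos(3*x).
Expand u² and (u')² and integrate term by term on (0, π), using: for integers n ≥ 1, ∫_0^π sin²(nx) dx = ∫_0^π cos²(nx) dx = π/2; for n ≠ n', ∫_0^π sin(nx)sin(n'x) dx = ∫_0^π cos(nx)cos(n'x) dx = 0; and by product-to-sum, ∫_0^π sin(nx)cos(n'x) dx = ½∫_0^π [sin((n+n')x) + sin((n−n')x)] dx, which is 0 when n+n' is even and 2n/(n²−n'²) when n+n' is odd (it need not vanish on (0, π)).
  u² squared terms: (-1)²·∫sin(x)² dx = 1·π/2 = π/2;  (-3)²·∫sin(3x)² dx = 9·π/2 = 9*π/2;  (5)²·∫cos(x)² dx = 25·π/2 = 25*π/2.
  u² cross terms: 2·(-1)·(-3)·∫sin(x)·sin(3x) dx = 6·(0) = 0;  2·(-1)·(5)·∫sin(x)·cos(x) dx = -10·(0) = 0;  2·(-3)·(5)·∫sin(3x)·cos(x) dx = -30·(0) = 0.
  So ∫_0^π u² dx = π/2 + 9*π/2 + 25*π/2 + 0 + 0 + 0 = 35*π/2.
  (u')² squared terms: (-1)²·∫cos(x)² dx = 1·π/2 = π/2;  (-9)²·∫cos(3x)² dx = 81·π/2 = 81*π/2;  (-5)²·∫sin(x)² dx = 25·π/2 = 25*π/2.
  (u')² cross terms: 2·(-1)·(-9)·∫cos(x)·cos(3x) dx = 18·(0) = 0;  2·(-1)·(-5)·∫cos(x)·sin(x) dx = 10·(0) = 0;  2·(-9)·(-5)·∫cos(3x)·sin(x) dx = 90·(0) = 0.
  So ∫_0^π (u')² dx = π/2 + 81*π/2 + 25*π/2 + 0 + 0 + 0 = 107*π/2.
||u||_{H^1}^2 = (35*π/2) + (107*π/2) = 71*π.


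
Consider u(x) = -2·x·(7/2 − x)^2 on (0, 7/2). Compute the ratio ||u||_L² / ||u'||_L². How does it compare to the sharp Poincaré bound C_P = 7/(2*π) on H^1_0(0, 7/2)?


||u||_L² / ||u'||_L² = sqrt(14)/4 < C_P = 7/(2*π).

u(x) = -2·x·(7/2 − x)^2, so u'(x) = (7 - 6*x)*(x - 7/2).
u(x) = -2·x·(7/2 − x)^2 vanishes at x = 0 and x = 7/2, so u ∈ H^1_0(0, 7/2). Differentiate via the product rule and integrate the resulting polynomials term by term.
  ∫_0^7/2 u² dx = ∫_0^7/2 (4*x^6 - 56*x^5 + 294*x^4 - 686*x^3 + 2401*x^2/4) dx. Term by term:
    ∫_0^7/2 4*x^6 dx = 117649/32;  ∫_0^7/2 -56*x^5 dx = -823543/48;  ∫_0^7/2 294*x^4 dx = 2470629/80;
    ∫_0^7/2 -686*x^3 dx = -823543/32;  ∫_0^7/2 2401*x^2/4 dx = 823543/96.
  Sum: 117649/32 − 823543/48 + 2470629/80 − 823543/32 + 823543/96 = 117649/480.
  ∫_0^7/2 (u')² dx = ∫_0^7/2 (36*x^4 - 336*x^3 + 1078*x^2 - 1372*x + 2401/4) dx. Term by term:
    ∫_0^7/2 36*x^4 dx = 151263/40;  ∫_0^7/2 -336*x^3 dx = -50421/4;  ∫_0^7/2 1078*x^2 dx = 184877/12;
    ∫_0^7/2 -1372*x dx = -16807/2;  ∫_0^7/2 2401/4 dx = 16807/8.
  Sum: 151263/40 − 50421/4 + 184877/12 − 16807/2 + 16807/8 = 16807/60.
∫_0^7/2 u² dx = 117649/480, so ||u||_L² = 343*sqrt(30)/120.
∫_0^7/2 (u')² dx = 16807/60, so ||u'||_L² = 49*sqrt(105)/30.
Ratio ||u||_L² / ||u'||_L² = sqrt(14)/4.
Sharp Poincaré constant on H^1_0(0, 7/2) is C_P = L/π = 7/(2*π), achieved by sin(2*π/7·x).
A polynomial bump cannot attain the sharp Poincaré constant (only the first sine eigenfunction does), so the ratio is strictly less than C_P, consistent with ||u||_L² ≤ C_P ||u'||_L².


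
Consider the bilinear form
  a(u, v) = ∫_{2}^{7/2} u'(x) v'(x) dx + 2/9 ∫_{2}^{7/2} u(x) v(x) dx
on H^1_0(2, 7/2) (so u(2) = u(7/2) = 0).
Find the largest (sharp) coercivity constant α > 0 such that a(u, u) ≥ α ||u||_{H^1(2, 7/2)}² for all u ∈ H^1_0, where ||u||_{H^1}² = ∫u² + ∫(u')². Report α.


α = 2*(1 + 2*π^2)/(9 + 4*π^2)

Coercivity of a(·,·) on H^1_0(2, 7/2) means a(u, u) ≥ α ||u||_{H^1}² for every u ∈ H^1_0.
The interval has length L = 3/2, and Poincaré/coercivity depend only on L. Here a(u, u) = ∫(u')² + (2/9)·∫u².
Here 0 < c = 2/9 < 1. The condition a(u,u) ≥ α||u||_{H^1}² reads (1−α)∫(u')² ≥ (α−c)∫u². Any admissible α is ≤ 1 (rapidly oscillating u have ∫u²/∫(u')² → 0), and α = 1 would force 0 ≥ (1−c)∫u², impossible since c < 1; so 1−α > 0. By the sharp Poincaré inequality on H^1_0 of an interval of length L, ∫(u')² ≥ (π/L)²∫u² with equality for the first sine mode sin(π(x−x₀)/L) (x₀ the left endpoint), so the inequality holds for all u iff (1−α)(π/L)² ≥ α − c, i.e. α ≤ ((π/L)² + c)/((π/L)² + 1) = (1 + c(L/π)²)/(1 + (L/π)²). With (π/L)² = 4*π^2/9 and c = 2/9, the largest admissible constant is α = ((π/L)² + c)/((π/L)² + 1).
Simplifying, α = 2*(1 + 2*π^2)/(9 + 4*π^2).


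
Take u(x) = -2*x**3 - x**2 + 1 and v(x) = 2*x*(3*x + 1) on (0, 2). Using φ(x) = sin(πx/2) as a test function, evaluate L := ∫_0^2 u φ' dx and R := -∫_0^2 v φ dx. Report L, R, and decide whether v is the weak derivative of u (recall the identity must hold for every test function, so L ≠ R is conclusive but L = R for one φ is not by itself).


LHS = -192/π^3 + 56/π, RHS = -56/π + 192/π^3. No, v is not the weak derivative of u.

u(x) = -2*x**3 - x**2 + 1, classical derivative u'(x) = -6*x**2 - 2*x.
φ(x) = sin(πx/2), so φ'(x) = π*cos(π*x/2)/2.
Note φ(0) = φ(2) = 0, so the boundary term u·φ vanishes.
LHS = ∫_0^2 u(x) φ'(x) dx = ∫_0^2 (-π*x^3*cos(π*x/2) - π*x^2*cos(π*x/2)/2 + π*cos(π*x/2)/2) dx. Term by term:
  ∫_0^2 π*cos(π*x/2)/2 dx = 0;  ∫_0^2 -π*x^3*cos(π*x/2) dx = -192/π^3 + 48/π;  ∫_0^2 -π*x^2*cos(π*x/2)/2 dx = 8/π.
Sum: 0 + -192/π^3 + 48/π + 8/π = -192/π^3 + 56/π.
So LHS = -192/π^3 + 56/π.
∫_0^2 v(x) φ(x) dx = ∫_0^2 (6*x^2*sin(π*x/2) + 2*x*sin(π*x/2)) dx. Term by term:
  ∫_0^2 2*x*sin(π*x/2) dx = 8/π;  ∫_0^2 6*x^2*sin(π*x/2) dx = -192/π^3 + 48/π.
Sum: 8/π + -192/π^3 + 48/π = -192/π^3 + 56/π.
So RHS = -∫_0^2 v(x) φ(x) dx = -56/π + 192/π^3.
LHS − RHS = -384/π^3 + 112/π ≠ 0, so the identity fails.
(For a valid weak derivative the identity must hold for EVERY test function, in particular this one. The failure shows v is NOT the weak derivative of u.)
Correct weak derivative would be u'(x) = -6*x**2 - 2*x.


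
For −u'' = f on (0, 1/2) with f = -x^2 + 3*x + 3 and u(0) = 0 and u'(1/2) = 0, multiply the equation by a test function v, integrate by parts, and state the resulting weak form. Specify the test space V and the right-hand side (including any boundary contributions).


V = {v ∈ H^1(0, 1/2) : v(0) = 0} (test functions vanish at x = 0 where u is specified); weak form: ∫_0^1/2 u'v' dx = ∫_0^1/2 (-x^2 + 3*x + 3) v dx for all v ∈ V.

Multiply both sides by a test function v and integrate from 0 to 1/2:
  ∫_0^1/2 −u''(x) v(x) dx = ∫_0^1/2 f(x) v(x) dx.
Integrate the LHS by parts once:
  ∫_0^1/2 −u'' v dx = −[u'(x) v(x)]_0^1/2 + ∫_0^1/2 u'(x) v'(x) dx.
Thus ∫_0^1/2 u'(x) v'(x) dx = ∫_0^1/2 f(x) v(x) dx + [u'(x) v(x)]_0^1/2.
Choose V so that boundary terms are either known or forced to vanish.
Mixed BC: u(0) = 0 (Dirichlet) and u'(1/2) = 0 (Neumann). Define V = {v ∈ H^1(0, 1/2) : v(0) = 0}. Then [u' v]_0^1/2 = u'(1/2)·v(1/2) − u'(0)·0 = 0.
Weak formulation: find u (satisfying any essential BC) such that ∫_0^1/2 u'(x) v'(x) dx = ∫_0^1/2 f v dx for all v ∈ V (Dirichlet at 0 absorbed into V; the Neumann datum at x = 1/2 is zero, so no boundary term remains).
Substituting f(x) = -x^2 + 3*x + 3, the right-hand side is ∫_0^1/2 (-x^2 + 3*x + 3) v dx.


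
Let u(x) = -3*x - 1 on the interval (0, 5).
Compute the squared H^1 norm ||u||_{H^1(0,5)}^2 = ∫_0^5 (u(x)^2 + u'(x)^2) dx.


||u||_{H^1}^2 = 500

The H^1 norm (squared) on an interval (0, L) is
  ||u||_{H^1}^2 = ∫_0^L u(x)^2 dx + ∫_0^L u'(x)^2 dx.
Compute u'(x) = -3.
Then u(x)^2 = 9*x**2 + 6*x + 1 and u'(x)^2 = 9.
Integrate each monomial from 0 to 5 using ∫_0^5 c·x^n dx = c·5^(n+1)/(n+1):
  ∫_0^5 u(x)^2 dx = ∫_0^5 (9*x^2 + 6*x + 1) dx. Term by term:
    ∫_0^5 9*x^2 dx = 375;  ∫_0^5 6*x dx = 75;  ∫_0^5 1 dx = 5.
  Sum: 375 + 75 + 5 = 455.
  ∫_0^5 u'(x)^2 dx = ∫_0^5 (9) dx. Term by term:
    ∫_0^5 9 dx = 45.
Adding: ||u||_{H^1}^2 = 455 + 45 = 500.


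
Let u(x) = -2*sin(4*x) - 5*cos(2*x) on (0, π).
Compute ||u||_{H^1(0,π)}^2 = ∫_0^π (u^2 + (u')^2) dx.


||u||_{H^1(0,π)}^2 = 193*π/2

u'(x) = 10*sin(2*x) - 8*cos(4*x).
Expand u² and (u')² and integrate term by term on (0, π), using: for integers n ≥ 1, ∫_0^π sin²(nx) dx = ∫_0^π cos²(nx) dx = π/2; for n ≠ n', ∫_0^π sin(nx)sin(n'x) dx = ∫_0^π cos(nx)cos(n'x) dx = 0; and by product-to-sum, ∫_0^π sin(nx)cos(n'x) dx = ½∫_0^π [sin((n+n')x) + sin((n−n')x)] dx, which is 0 when n+n' is even and 2n/(n²−n'²) when n+n' is odd (it need not vanish on (0, π)).
  u² squared terms: (-5)²·∫cos(2x)² dx = 25·π/2 = 25*π/2;  (-2)²·∫sin(4x)² dx = 4·π/2 = 2*π.
  u² cross terms: 2·(-5)·(-2)·∫cos(2x)·sin(4x) dx = 20·(0) = 0.
  So ∫_0^π u² dx = 25*π/2 + 2*π + 0 = 29*π/2.
  (u')² squared terms: (-8)²·∫cos(4x)² dx = 64·π/2 = 32*π;  (10)²·∫sin(2x)² dx = 100·π/2 = 50*π.
  (u')² cross terms: 2·(-8)·(10)·∫cos(4x)·sin(2x) dx = -160·(0) = 0.
  So ∫_0^π (u')² dx = 32*π + 50*π + 0 = 82*π.
||u||_{H^1}^2 = (29*π/2) + (82*π) = 193*π/2.


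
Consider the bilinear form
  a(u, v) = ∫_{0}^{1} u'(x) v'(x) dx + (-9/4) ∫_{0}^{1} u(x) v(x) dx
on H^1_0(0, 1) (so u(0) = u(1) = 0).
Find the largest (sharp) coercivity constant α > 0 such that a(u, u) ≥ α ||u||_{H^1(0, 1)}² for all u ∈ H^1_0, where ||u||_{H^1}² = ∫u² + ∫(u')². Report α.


α = (-9/4 + π^2)/(1 + π^2)

Coercivity of a(·,·) on H^1_0(0, 1) means a(u, u) ≥ α ||u||_{H^1}² for every u ∈ H^1_0.
The interval has length L = 1, and Poincaré/coercivity depend only on L. Here a(u, u) = ∫(u')² + (-9/4)·∫u².
Here c = -9/4 < 0 with |c| < (π/L)² = π^2, so coercivity still holds. The condition a(u,u) ≥ α||u||_{H^1}² reads (1−α)∫(u')² ≥ (α−c)∫u². Any admissible α is ≤ 1 (rapidly oscillating u have ∫u²/∫(u')² → 0), and α = 1 would force 0 ≥ (1−c)∫u², impossible since c < 1; so 1−α > 0. By the sharp Poincaré inequality on H^1_0 of an interval of length L, ∫(u')² ≥ (π/L)²∫u² with equality for the first sine mode sin(π(x−x₀)/L) (x₀ the left endpoint), so the inequality holds for all u iff (1−α)(π/L)² ≥ α − c, i.e. α ≤ ((π/L)² + c)/((π/L)² + 1) = (1 + c(L/π)²)/(1 + (L/π)²). (Direct route, valid since c ≤ 0: Poincaré gives c∫u² ≥ c(L/π)²∫(u')², so a(u,u) ≥ (1 + c(L/π)²)∫(u')², while ||u||_{H^1}² ≤ (1 + (L/π)²)∫(u')²; dividing yields the same α.) With (π/L)² = π^2 and c = -9/4, the largest admissible constant is α = ((π/L)² + c)/((π/L)² + 1).
Simplifying, α = (-9/4 + π^2)/(1 + π^2).
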